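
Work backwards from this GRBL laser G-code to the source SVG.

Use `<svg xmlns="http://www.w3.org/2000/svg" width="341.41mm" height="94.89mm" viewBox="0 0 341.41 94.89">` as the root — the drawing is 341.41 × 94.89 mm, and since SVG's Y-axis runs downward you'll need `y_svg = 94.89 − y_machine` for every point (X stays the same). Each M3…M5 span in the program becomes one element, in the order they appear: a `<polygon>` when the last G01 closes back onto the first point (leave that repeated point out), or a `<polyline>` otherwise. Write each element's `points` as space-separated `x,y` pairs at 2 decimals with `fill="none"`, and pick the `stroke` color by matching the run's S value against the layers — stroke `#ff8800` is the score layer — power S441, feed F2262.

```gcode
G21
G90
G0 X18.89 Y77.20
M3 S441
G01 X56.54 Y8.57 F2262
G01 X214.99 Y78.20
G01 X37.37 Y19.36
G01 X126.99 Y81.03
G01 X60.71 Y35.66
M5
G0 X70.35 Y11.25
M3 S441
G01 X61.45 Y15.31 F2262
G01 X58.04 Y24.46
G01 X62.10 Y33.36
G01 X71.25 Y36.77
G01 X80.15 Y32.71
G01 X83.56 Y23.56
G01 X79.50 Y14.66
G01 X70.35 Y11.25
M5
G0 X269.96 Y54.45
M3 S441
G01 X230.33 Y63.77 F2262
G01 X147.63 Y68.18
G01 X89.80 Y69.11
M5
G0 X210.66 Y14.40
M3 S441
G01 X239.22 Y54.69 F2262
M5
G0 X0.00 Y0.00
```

<svg xmlns="http://www.w3.org/2000/svg" width="341.41mm" height="94.89mm" viewBox="0 0 341.41 94.89">
  <polyline points="18.89,17.69 56.54,86.32 214.99,16.69 37.37,75.53 126.99,13.86 60.71,59.23" fill="none" stroke="#ff8800"/>
  <polygon points="70.35,83.64 61.45,79.58 58.04,70.43 62.10,61.53 71.25,58.12 80.15,62.18 83.56,71.33 79.50,80.23" fill="none" stroke="#ff8800"/>
  <polyline points="269.96,40.44 230.33,31.12 147.63,26.71 89.80,25.78" fill="none" stroke="#ff8800"/>
  <polyline points="210.66,80.49 239.22,40.20" fill="none" stroke="#ff8800"/>
</svg>

y_svg = 94.89 − y_m. Every run uses S441, so all elements get stroke `#ff8800` (score).

[1] open run; points: 18.89,17.69 56.54,86.32 214.99,16.69 37.37,75.53 126.99,13.86 60.71,59.23

[2] closed run; points: 70.35,83.64 61.45,79.58 58.04,70.43 62.10,61.53 71.25,58.12 80.15,62.18 83.56,71.33 79.50,80.23

[3] open run; points: 269.96,40.44 230.33,31.12 147.63,26.71 89.80,25.78

[4] open run; points: 210.66,80.49 239.22,40.20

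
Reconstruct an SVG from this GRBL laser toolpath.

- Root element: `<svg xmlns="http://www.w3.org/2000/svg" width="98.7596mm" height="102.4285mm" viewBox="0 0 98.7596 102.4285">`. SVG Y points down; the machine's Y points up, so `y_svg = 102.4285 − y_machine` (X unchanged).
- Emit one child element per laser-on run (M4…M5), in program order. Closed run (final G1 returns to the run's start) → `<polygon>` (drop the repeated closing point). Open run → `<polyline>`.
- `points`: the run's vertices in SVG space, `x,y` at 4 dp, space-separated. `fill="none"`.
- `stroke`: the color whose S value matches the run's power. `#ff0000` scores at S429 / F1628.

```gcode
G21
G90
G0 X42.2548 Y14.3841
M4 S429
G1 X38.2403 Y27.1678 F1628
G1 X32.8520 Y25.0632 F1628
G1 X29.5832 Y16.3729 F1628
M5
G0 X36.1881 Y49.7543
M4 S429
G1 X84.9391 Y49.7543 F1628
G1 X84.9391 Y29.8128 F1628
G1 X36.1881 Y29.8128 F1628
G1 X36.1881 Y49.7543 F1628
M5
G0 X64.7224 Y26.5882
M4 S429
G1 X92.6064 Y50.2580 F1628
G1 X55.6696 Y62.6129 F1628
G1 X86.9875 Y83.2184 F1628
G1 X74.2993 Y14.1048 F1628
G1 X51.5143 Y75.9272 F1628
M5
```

<svg xmlns="http://www.w3.org/2000/svg" width="98.7596mm" height="102.4285mm" viewBox="0 0 98.7596 102.4285">
  <polyline points="42.2548,88.0444 38.2403,75.2607 32.8520,77.3653 29.5832,86.0556" fill="none" stroke="#ff0000"/>
  <polygon points="36.1881,52.6742 84.9391,52.6742 84.9391,72.6157 36.1881,72.6157" fill="none" stroke="#ff0000"/>
  <polyline points="64.7224,75.8403 92.6064,52.1705 55.6696,39.8156 86.9875,19.2101 74.2993,88.3237 51.5143,26.5013" fill="none" stroke="#ff0000"/>
</svg>

y_svg = 102.4285 − y_m. Every run uses S429, so all elements get stroke `#ff0000` (score).

[1] open run; points: 42.2548,88.0444 38.2403,75.2607 32.8520,77.3653 29.5832,86.0556

[2] closed run; points: 36.1881,52.6742 84.9391,52.6742 84.9391,72.6157 36.1881,72.6157

[3] open run; points: 64.7224,75.8403 92.6064,52.1705 55.6696,39.8156 86.9875,19.2101 74.2993,88.3237 51.5143,26.5013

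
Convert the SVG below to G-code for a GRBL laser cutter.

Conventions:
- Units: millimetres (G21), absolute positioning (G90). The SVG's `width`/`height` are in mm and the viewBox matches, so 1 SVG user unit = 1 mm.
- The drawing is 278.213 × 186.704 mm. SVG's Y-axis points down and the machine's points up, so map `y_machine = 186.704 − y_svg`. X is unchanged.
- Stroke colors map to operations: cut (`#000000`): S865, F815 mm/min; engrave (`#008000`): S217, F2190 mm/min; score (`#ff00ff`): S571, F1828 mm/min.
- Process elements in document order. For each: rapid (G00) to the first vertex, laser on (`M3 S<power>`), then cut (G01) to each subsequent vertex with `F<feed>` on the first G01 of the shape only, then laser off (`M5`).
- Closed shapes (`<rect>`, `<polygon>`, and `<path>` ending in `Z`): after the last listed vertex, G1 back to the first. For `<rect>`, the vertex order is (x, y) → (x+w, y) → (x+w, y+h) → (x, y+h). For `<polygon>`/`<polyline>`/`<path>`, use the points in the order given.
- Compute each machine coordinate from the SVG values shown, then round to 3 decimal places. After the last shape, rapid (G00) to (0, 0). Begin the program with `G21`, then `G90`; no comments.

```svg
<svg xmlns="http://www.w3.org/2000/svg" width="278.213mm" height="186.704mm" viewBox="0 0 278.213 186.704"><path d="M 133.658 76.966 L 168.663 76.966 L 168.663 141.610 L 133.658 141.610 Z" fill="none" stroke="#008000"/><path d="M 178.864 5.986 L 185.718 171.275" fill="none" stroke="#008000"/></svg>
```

G21
G90
G00 X133.658 Y109.738
M3 S217
G01 X168.663 Y109.738 F2190
G01 X168.663 Y45.094
G01 X133.658 Y45.094
G01 X133.658 Y109.738
M5
G00 X178.864 Y180.718
M3 S217
G01 X185.718 Y15.429 F2190
M5
G00 X0.000 Y0.000

1 u = 1 mm; y_m = 186.704 − y.

[1] `<path>` rectangle, #008000→engrave S217 F2190: (133.658,109.738) → (168.663,109.738) → (168.663,45.094) → (133.658,45.094) → (133.658,109.738) (closed)

[2] `<path>` line segment, #008000→engrave S217 F2190: (178.864,180.718) → (185.718,15.429)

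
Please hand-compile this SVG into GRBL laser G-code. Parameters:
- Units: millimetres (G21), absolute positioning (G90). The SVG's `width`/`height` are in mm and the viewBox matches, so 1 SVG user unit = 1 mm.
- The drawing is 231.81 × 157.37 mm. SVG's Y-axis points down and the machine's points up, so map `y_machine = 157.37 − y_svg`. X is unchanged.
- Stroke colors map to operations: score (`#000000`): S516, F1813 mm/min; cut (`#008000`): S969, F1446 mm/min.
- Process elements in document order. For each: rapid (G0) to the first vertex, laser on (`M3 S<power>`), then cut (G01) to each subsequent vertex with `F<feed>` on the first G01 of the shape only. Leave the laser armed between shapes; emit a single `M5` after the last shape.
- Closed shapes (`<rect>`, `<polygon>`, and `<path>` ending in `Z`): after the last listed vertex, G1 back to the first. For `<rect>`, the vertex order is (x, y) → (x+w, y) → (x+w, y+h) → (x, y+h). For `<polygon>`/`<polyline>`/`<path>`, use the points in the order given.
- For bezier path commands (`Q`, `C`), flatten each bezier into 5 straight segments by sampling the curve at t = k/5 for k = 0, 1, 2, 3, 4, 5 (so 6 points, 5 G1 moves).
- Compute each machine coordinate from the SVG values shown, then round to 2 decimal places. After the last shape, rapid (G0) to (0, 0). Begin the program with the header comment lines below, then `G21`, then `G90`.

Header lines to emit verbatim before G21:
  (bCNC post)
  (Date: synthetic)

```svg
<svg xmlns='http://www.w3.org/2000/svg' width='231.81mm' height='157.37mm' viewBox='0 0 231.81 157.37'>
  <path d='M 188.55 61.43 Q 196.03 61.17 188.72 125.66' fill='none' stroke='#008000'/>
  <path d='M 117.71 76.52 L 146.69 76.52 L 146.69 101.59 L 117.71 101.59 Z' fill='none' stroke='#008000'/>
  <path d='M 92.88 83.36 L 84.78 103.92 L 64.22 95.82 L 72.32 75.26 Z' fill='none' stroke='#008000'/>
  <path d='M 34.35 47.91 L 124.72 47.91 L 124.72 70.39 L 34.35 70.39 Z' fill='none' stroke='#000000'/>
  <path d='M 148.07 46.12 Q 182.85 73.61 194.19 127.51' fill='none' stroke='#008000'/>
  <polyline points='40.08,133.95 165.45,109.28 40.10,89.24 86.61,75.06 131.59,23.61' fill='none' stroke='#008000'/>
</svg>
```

(bCNC post)
(Date: synthetic)
G21
G90
G0 X188.55 Y95.94
M3 S969
G01 X190.95 Y93.45 F1446
G01 X192.17 Y85.79
G01 X192.20 Y72.94
G01 X191.05 Y54.92
G01 X188.72 Y31.71
G0 X117.71 Y80.85
M3 S969
G01 X146.69 Y80.85 F1446
G01 X146.69 Y55.78
G01 X117.71 Y55.78
G01 X117.71 Y80.85
G0 X92.88 Y74.01
M3 S969
G01 X84.78 Y53.45 F1446
G01 X64.22 Y61.55
G01 X72.32 Y82.11
G01 X92.88 Y74.01
G0 X34.35 Y109.46
M3 S516
G01 X124.72 Y109.46 F1813
G01 X124.72 Y86.98
G01 X34.35 Y86.98
G01 X34.35 Y109.46
G0 X148.07 Y111.25
M3 S969
G01 X161.04 Y99.20 F1446
G01 X172.14 Y85.03
G01 X181.37 Y68.75
G01 X188.72 Y50.36
G01 X194.19 Y29.86
G0 X40.08 Y23.42
M3 S969
G01 X165.45 Y48.09 F1446
G01 X40.10 Y68.13
G01 X86.61 Y82.31
G01 X131.59 Y133.76
M5
G0 X0.00 Y0.00

Since the viewBox matches the mm dimensions, user units are millimetres directly. The only transform is the Y-flip y_m = 157.37 − y_svg.

Shape 1 is a quadratic bezier drawn with `<path>`. Its stroke #008000 means cut at S969, F1446. After flipping Y the toolpath is (188.55,95.94) → (190.95,93.45) → (192.17,85.79) → (192.20,72.94) → (191.05,54.92) → (188.72,31.71).

Shape 2 is a rectangle drawn with `<path>`. Its stroke #008000 means cut at S969, F1446. After flipping Y the toolpath is (117.71,80.85) → (146.69,80.85) → (146.69,55.78) → (117.71,55.78) → (117.71,80.85), returning to the start.

Shape 3 is a regular polygon drawn with `<path>`. Its stroke #008000 means cut at S969, F1446. After flipping Y the toolpath is (92.88,74.01) → (84.78,53.45) → (64.22,61.55) → (72.32,82.11) → (92.88,74.01), returning to the start.

Shape 4 is a rectangle drawn with `<path>`. Its stroke #000000 means score at S516, F1813. After flipping Y the toolpath is (34.35,109.46) → (124.72,109.46) → (124.72,86.98) → (34.35,86.98) → (34.35,109.46), returning to the start.

Shape 5 is a quadratic bezier drawn with `<path>`. Its stroke #008000 means cut at S969, F1446. After flipping Y the toolpath is (148.07,111.25) → (161.04,99.20) → (172.14,85.03) → (181.37,68.75) → (188.72,50.36) → (194.19,29.86).

Shape 6 is a open polyline drawn with `<polyline>`. Its stroke #008000 means cut at S969, F1446. After flipping Y the toolpath is (40.08,23.42) → (165.45,48.09) → (40.10,68.13) → (86.61,82.31) → (131.59,133.76).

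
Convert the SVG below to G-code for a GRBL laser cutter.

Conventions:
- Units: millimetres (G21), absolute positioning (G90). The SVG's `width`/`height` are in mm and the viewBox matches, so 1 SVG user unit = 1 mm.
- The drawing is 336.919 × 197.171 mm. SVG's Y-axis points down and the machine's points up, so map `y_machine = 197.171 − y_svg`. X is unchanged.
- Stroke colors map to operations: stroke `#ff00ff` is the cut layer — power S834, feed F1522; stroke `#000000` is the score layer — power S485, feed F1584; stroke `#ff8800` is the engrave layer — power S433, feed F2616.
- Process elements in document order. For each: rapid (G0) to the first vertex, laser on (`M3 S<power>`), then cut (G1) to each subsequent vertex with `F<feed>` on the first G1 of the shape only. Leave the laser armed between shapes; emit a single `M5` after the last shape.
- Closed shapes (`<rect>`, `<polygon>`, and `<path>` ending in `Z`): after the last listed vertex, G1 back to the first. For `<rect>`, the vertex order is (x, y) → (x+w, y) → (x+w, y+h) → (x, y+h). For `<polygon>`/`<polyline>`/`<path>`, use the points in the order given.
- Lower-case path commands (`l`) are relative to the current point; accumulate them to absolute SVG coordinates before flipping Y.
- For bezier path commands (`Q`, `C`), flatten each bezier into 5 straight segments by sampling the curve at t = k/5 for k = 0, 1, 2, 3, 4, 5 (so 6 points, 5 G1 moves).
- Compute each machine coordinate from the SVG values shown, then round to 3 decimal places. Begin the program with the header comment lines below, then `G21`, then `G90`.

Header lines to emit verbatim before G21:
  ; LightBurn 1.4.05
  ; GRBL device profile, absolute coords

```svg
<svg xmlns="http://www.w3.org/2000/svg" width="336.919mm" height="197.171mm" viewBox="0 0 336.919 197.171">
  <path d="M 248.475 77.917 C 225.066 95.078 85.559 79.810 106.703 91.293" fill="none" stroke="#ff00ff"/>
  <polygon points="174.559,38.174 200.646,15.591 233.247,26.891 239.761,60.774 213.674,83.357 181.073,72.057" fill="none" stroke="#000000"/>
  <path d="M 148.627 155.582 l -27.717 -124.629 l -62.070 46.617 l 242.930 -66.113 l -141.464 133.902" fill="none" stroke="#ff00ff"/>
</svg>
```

; LightBurn 1.4.05
; GRBL device profile, absolute coords
G21
G90
G0 X248.475 Y119.254
M3 S834
G1 X222.712 Y112.375 F1522
G1 X182.369 Y110.439
G1 X140.731 Y110.605
G1 X111.081 Y110.031
G1 X106.703 Y105.878
G0 X174.559 Y158.997
M3 S485
G1 X200.646 Y181.580 F1584
G1 X233.247 Y170.280
G1 X239.761 Y136.397
G1 X213.674 Y113.814
G1 X181.073 Y125.114
G1 X174.559 Y158.997
G0 X148.627 Y41.589
M3 S834
G1 X120.910 Y166.218 F1522
G1 X58.840 Y119.601
G1 X301.770 Y185.714
G1 X160.306 Y51.812
M5

1 u = 1 mm; y_m = 197.171 − y.

[1] `<path>` cubic bezier, #ff00ff→cut S834 F1522: (248.475,119.254) → (222.712,112.375) → (182.369,110.439) → (140.731,110.605) → (111.081,110.031) → (106.703,105.878)

[2] `<polygon>` regular polygon, #000000→score S485 F1584: (174.559,158.997) → (200.646,181.580) → (233.247,170.280) → (239.761,136.397) → (213.674,113.814) → (181.073,125.114) → (174.559,158.997) (closed)

[3] `<path>` open polyline, #ff00ff→cut S834 F1522: (148.627,41.589) → (120.910,166.218) → (58.840,119.601) → (301.770,185.714) → (160.306,51.812)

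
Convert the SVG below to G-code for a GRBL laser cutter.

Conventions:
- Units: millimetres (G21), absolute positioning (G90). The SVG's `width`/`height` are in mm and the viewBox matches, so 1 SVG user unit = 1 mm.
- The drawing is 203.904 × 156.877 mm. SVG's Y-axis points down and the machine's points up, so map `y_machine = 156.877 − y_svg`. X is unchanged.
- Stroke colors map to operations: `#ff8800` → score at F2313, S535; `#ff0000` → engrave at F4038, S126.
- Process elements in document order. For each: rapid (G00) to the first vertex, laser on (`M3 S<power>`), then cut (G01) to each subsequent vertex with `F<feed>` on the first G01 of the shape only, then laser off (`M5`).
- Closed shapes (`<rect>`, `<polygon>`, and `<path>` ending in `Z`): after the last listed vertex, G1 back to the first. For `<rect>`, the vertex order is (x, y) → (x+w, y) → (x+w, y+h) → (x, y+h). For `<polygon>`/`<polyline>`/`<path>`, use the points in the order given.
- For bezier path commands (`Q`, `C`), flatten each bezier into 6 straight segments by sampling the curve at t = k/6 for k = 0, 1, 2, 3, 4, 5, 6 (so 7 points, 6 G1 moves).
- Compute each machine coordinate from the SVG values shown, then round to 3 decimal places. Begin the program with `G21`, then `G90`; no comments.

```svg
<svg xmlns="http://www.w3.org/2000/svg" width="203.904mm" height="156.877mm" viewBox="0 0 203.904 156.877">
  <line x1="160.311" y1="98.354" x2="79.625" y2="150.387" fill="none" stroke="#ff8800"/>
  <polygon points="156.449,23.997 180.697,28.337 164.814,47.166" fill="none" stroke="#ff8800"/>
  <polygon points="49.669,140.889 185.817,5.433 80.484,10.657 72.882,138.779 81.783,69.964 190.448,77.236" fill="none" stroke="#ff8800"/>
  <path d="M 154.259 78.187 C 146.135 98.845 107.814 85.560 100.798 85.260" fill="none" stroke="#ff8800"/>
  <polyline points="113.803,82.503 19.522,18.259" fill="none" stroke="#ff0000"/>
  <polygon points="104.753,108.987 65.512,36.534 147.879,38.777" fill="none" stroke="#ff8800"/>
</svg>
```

G21
G90
G00 X160.311 Y58.523
M3 S535
G01 X79.625 Y6.490 F2313
M5
G00 X156.449 Y132.880
M3 S535
G01 X180.697 Y128.540 F2313
G01 X164.814 Y109.711
G01 X156.449 Y132.880
M5
G00 X49.669 Y15.988
M3 S535
G01 X185.817 Y151.444 F2313
G01 X80.484 Y146.220
G01 X72.882 Y18.098
G01 X81.783 Y86.913
G01 X190.448 Y79.641
G01 X49.669 Y15.988
M5
G00 X154.259 Y78.690
M3 S535
G01 X147.965 Y70.972 F2313
G01 X138.347 Y67.608
G01 X127.113 Y67.294
G01 X115.971 Y68.727
G01 X106.630 Y70.602
G01 X100.798 Y71.617
M5
G00 X113.803 Y74.374
M3 S126
G01 X19.522 Y138.618 F4038
M5
G00 X104.753 Y47.890
M3 S535
G01 X65.512 Y120.343 F2313
G01 X147.879 Y118.100
G01 X104.753 Y47.890
M5

Since the viewBox matches the mm dimensions, user units are millimetres directly. The only transform is the Y-flip y_m = 156.877 − y_svg.

Shape 1 is a line segment drawn with `<line>`. Its stroke #ff8800 means score at S535, F2313. After flipping Y the toolpath is (160.311,58.523) → (79.625,6.490).

Shape 2 is a regular polygon drawn with `<polygon>`. Its stroke #ff8800 means score at S535, F2313. After flipping Y the toolpath is (156.449,132.880) → (180.697,128.540) → (164.814,109.711) → (156.449,132.880), returning to the start.

Shape 3 is a closed polygon drawn with `<polygon>`. Its stroke #ff8800 means score at S535, F2313. After flipping Y the toolpath is (49.669,15.988) → (185.817,151.444) → (80.484,146.220) → (72.882,18.098) → (81.783,86.913) → (190.448,79.641) → (49.669,15.988), returning to the start.

Shape 4 is a cubic bezier drawn with `<path>`. Its stroke #ff8800 means score at S535, F2313. After flipping Y the toolpath is (154.259,78.690) → (147.965,70.972) → (138.347,67.608) → (127.113,67.294) → (115.971,68.727) → (106.630,70.602) → (100.798,71.617).

Shape 5 is a line segment drawn with `<polyline>`. Its stroke #ff0000 means engrave at S126, F4038. After flipping Y the toolpath is (113.803,74.374) → (19.522,138.618).

Shape 6 is a regular polygon drawn with `<polygon>`. Its stroke #ff8800 means score at S535, F2313. After flipping Y the toolpath is (104.753,47.890) → (65.512,120.343) → (147.879,118.100) → (104.753,47.890), returning to the start.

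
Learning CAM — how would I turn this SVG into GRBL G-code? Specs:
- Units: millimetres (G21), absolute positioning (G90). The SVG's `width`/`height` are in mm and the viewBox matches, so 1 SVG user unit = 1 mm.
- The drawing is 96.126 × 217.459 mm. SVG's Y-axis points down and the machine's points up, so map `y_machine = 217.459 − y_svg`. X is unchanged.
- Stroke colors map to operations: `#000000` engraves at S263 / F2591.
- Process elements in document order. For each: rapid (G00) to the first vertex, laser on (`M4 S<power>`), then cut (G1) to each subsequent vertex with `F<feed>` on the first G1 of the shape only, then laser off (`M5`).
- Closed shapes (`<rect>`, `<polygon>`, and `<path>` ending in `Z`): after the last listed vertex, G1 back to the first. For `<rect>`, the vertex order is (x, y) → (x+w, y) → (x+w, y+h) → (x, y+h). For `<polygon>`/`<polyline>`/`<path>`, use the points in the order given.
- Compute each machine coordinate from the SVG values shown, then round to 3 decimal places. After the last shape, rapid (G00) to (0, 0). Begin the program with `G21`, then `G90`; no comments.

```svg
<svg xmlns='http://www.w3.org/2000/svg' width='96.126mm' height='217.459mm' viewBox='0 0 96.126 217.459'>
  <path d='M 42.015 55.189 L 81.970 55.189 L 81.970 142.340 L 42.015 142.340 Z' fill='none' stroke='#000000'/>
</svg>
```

Since the viewBox matches the mm dimensions, user units are millimetres directly. The only transform is the Y-flip y_m = 217.459 − y_svg.

Shape 1 is a rectangle drawn with `<path>`. Its stroke #000000 means engrave at S263, F2591. After flipping Y the toolpath is (42.015,162.270) → (81.970,162.270) → (81.970,75.119) → (42.015,75.119) → (42.015,162.270), returning to the start.

G21
G90
G00 X42.015 Y162.270
M4 S263
G1 X81.970 Y162.270 F2591
G1 X81.970 Y75.119
G1 X42.015 Y75.119
G1 X42.015 Y162.270
M5
G00 X0.000 Y0.000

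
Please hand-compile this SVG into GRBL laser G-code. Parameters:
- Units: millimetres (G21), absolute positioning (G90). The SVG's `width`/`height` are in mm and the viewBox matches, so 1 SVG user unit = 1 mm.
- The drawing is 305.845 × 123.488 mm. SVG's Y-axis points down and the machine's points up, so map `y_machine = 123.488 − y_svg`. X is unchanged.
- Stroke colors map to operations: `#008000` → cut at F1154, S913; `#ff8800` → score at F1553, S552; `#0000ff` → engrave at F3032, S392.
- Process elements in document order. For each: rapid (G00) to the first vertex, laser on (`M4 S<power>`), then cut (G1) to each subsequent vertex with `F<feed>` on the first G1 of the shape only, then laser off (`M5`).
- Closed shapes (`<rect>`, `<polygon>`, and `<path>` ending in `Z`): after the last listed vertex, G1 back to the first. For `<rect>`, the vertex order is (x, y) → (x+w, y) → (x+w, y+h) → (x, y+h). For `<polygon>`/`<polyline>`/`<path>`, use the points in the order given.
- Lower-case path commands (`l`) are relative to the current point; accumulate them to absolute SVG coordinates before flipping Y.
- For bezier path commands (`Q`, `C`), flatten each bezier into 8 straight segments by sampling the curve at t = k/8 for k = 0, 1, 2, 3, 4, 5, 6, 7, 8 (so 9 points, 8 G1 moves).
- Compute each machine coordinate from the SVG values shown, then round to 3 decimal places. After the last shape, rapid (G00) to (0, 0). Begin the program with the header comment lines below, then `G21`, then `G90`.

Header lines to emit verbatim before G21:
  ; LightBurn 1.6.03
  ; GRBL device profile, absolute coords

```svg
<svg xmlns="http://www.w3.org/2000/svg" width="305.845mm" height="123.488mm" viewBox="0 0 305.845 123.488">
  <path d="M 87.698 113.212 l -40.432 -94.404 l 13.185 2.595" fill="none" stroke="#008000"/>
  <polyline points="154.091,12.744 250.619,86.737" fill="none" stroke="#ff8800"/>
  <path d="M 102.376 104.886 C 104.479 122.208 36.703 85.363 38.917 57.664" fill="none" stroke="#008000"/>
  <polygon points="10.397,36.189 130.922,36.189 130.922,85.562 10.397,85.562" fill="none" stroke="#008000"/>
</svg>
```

; LightBurn 1.6.03
; GRBL device profile, absolute coords
G21
G90
G00 X87.698 Y10.276
M4 S913
G1 X47.266 Y104.680 F1154
G1 X60.451 Y102.085
M5
G00 X154.091 Y110.744
M4 S552
G1 X250.619 Y36.751 F1553
M5
G00 X102.376 Y18.602
M4 S913
G1 X100.162 Y14.522 F1154
G1 X93.036 Y14.778
G1 X82.638 Y18.628
G1 X70.605 Y25.330
G1 X58.577 Y34.143
G1 X48.194 Y44.324
G1 X41.094 Y55.132
G1 X38.917 Y65.824
M5
G00 X10.397 Y87.299
M4 S913
G1 X130.922 Y87.299 F1154
G1 X130.922 Y37.926
G1 X10.397 Y37.926
G1 X10.397 Y87.299
M5
G00 X0.000 Y0.000

Since the viewBox matches the mm dimensions, user units are millimetres directly. The only transform is the Y-flip y_m = 123.488 − y_svg.

Shape 1 is a open polyline drawn with `<path>`. Its stroke #008000 means cut at S913, F1154. After flipping Y the toolpath is (87.698,10.276) → (47.266,104.680) → (60.451,102.085).

Shape 2 is a line segment drawn with `<polyline>`. Its stroke #ff8800 means score at S552, F1553. After flipping Y the toolpath is (154.091,110.744) → (250.619,36.751).

Shape 3 is a cubic bezier drawn with `<path>`. Its stroke #008000 means cut at S913, F1154. After flipping Y the toolpath is (102.376,18.602) → (100.162,14.522) → (93.036,14.778) → (82.638,18.628) → (70.605,25.330) → (58.577,34.143) → (48.194,44.324) → (41.094,55.132) → (38.917,65.824).

Shape 4 is a rectangle drawn with `<polygon>`. Its stroke #008000 means cut at S913, F1154. After flipping Y the toolpath is (10.397,87.299) → (130.922,87.299) → (130.922,37.926) → (10.397,37.926) → (10.397,87.299), returning to the start.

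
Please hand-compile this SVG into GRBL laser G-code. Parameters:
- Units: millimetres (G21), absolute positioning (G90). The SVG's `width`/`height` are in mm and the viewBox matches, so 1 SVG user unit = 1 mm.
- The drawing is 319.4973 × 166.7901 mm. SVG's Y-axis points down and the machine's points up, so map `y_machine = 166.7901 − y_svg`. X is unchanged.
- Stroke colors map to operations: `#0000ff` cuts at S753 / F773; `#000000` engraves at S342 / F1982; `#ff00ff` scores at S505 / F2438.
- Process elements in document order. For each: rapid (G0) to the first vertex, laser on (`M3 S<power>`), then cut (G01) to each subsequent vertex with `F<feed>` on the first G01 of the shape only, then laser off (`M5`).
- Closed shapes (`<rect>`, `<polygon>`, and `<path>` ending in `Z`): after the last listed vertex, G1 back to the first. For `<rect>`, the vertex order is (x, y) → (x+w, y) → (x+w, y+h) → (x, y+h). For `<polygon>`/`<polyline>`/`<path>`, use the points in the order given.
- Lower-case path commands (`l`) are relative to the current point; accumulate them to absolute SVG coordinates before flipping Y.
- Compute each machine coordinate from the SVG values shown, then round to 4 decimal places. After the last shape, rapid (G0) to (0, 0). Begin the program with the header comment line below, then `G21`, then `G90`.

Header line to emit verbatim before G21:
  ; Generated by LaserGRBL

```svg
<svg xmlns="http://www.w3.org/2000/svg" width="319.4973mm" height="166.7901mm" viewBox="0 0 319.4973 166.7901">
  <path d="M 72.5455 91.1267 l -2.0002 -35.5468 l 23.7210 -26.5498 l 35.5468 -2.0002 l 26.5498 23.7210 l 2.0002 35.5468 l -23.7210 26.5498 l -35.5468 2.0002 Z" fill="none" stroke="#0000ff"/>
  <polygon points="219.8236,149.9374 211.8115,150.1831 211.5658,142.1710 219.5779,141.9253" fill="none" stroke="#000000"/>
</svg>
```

; Generated by LaserGRBL
G21
G90
G0 X72.5455 Y75.6634
M3 S753
G01 X70.5453 Y111.2102 F773
G01 X94.2663 Y137.7600
G01 X129.8131 Y139.7602
G01 X156.3629 Y116.0392
G01 X158.3631 Y80.4924
G01 X134.6421 Y53.9426
G01 X99.0953 Y51.9424
G01 X72.5455 Y75.6634
M5
G0 X219.8236 Y16.8527
M3 S342
G01 X211.8115 Y16.6070 F1982
G01 X211.5658 Y24.6191
G01 X219.5779 Y24.8648
G01 X219.8236 Y16.8527
M5
G0 X0.0000 Y0.0000

1 u = 1 mm; y_m = 166.7901 − y.

[1] `<path>` regular polygon, #0000ff→cut S753 F773: (72.5455,75.6634) → (70.5453,111.2102) → (94.2663,137.7600) → (129.8131,139.7602) → (156.3629,116.0392) → (158.3631,80.4924) → (134.6421,53.9426) → (99.0953,51.9424) → (72.5455,75.6634) (closed)

[2] `<polygon>` regular polygon, #000000→engrave S342 F1982: (219.8236,16.8527) → (211.8115,16.6070) → (211.5658,24.6191) → (219.5779,24.8648) → (219.8236,16.8527) (closed)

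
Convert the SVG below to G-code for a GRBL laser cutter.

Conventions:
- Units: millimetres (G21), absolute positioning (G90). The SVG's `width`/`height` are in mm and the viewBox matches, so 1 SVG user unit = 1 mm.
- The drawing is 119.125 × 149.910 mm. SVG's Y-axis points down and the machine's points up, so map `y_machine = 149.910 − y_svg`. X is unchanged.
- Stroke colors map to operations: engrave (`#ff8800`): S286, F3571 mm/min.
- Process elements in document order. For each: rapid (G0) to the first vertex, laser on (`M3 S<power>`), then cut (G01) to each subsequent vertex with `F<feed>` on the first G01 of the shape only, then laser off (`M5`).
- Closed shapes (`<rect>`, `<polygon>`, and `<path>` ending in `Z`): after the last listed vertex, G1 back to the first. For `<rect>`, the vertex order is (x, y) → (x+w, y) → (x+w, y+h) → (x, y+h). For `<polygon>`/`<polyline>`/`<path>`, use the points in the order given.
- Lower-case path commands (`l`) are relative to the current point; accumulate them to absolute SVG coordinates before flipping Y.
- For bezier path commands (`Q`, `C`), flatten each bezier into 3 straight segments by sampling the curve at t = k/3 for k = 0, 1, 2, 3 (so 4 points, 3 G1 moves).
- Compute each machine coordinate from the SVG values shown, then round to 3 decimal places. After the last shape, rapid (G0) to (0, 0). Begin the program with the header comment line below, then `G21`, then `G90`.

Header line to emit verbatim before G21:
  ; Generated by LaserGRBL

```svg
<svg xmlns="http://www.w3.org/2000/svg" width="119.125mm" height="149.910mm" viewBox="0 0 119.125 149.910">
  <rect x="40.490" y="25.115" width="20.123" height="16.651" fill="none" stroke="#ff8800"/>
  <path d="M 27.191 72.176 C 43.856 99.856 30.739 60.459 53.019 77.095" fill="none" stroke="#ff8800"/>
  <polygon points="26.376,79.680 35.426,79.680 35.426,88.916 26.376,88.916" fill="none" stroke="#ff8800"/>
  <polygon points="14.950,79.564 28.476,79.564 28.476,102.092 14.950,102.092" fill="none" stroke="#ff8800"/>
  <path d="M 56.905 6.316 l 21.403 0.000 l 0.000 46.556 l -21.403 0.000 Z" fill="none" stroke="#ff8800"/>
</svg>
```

1 u = 1 mm; y_m = 149.910 − y.

[1] `<rect>` rectangle, #ff8800→engrave S286 F3571: (40.490,124.795) → (60.613,124.795) → (60.613,108.144) → (40.490,108.144) → (40.490,124.795) (closed)

[2] `<path>` cubic bezier, #ff8800→engrave S286 F3571: (27.191,77.734) → (36.343,67.853) → (40.124,75.333) → (53.019,72.815)

[3] `<polygon>` rectangle, #ff8800→engrave S286 F3571: (26.376,70.230) → (35.426,70.230) → (35.426,60.994) → (26.376,60.994) → (26.376,70.230) (closed)

[4] `<polygon>` rectangle, #ff8800→engrave S286 F3571: (14.950,70.346) → (28.476,70.346) → (28.476,47.818) → (14.950,47.818) → (14.950,70.346) (closed)

[5] `<path>` rectangle, #ff8800→engrave S286 F3571: (56.905,143.594) → (78.308,143.594) → (78.308,97.038) → (56.905,97.038) → (56.905,143.594) (closed)

; Generated by LaserGRBL
G21
G90
G0 X40.490 Y124.795
M3 S286
G01 X60.613 Y124.795 F3571
G01 X60.613 Y108.144
G01 X40.490 Y108.144
G01 X40.490 Y124.795
M5
G0 X27.191 Y77.734
M3 S286
G01 X36.343 Y67.853 F3571
G01 X40.124 Y75.333
G01 X53.019 Y72.815
M5
G0 X26.376 Y70.230
M3 S286
G01 X35.426 Y70.230 F3571
G01 X35.426 Y60.994
G01 X26.376 Y60.994
G01 X26.376 Y70.230
M5
G0 X14.950 Y70.346
M3 S286
G01 X28.476 Y70.346 F3571
G01 X28.476 Y47.818
G01 X14.950 Y47.818
G01 X14.950 Y70.346
M5
G0 X56.905 Y143.594
M3 S286
G01 X78.308 Y143.594 F3571
G01 X78.308 Y97.038
G01 X56.905 Y97.038
G01 X56.905 Y143.594
M5
G0 X0.000 Y0.000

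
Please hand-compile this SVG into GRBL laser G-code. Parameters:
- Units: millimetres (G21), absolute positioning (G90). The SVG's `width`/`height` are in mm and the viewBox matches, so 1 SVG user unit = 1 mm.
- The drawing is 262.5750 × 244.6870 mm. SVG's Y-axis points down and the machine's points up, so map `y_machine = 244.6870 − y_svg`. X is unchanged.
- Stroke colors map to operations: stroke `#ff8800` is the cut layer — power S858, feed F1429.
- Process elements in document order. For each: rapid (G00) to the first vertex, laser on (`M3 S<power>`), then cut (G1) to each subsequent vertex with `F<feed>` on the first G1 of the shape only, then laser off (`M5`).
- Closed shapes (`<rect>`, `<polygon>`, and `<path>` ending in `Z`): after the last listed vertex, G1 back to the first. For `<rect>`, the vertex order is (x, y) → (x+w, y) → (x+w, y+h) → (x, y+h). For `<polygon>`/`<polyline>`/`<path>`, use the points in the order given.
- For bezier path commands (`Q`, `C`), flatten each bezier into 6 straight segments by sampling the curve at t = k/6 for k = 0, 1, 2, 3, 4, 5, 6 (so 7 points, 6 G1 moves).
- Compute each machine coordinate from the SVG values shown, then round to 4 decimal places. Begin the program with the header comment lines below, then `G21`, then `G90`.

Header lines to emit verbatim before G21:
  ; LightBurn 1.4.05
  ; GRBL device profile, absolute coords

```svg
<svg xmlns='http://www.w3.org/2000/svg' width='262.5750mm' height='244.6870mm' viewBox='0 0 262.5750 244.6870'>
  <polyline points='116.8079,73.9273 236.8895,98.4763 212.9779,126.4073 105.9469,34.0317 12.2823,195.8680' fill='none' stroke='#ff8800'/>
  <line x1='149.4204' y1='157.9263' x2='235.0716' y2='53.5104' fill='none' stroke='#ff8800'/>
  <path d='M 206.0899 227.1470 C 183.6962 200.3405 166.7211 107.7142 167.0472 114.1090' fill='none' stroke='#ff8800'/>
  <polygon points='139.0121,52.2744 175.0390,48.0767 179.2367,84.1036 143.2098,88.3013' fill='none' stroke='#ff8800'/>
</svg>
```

1 u = 1 mm; y_m = 244.6870 − y.

[1] `<polyline>` open polyline, #ff8800→cut S858 F1429: (116.8079,170.7597) → (236.8895,146.2107) → (212.9779,118.2797) → (105.9469,210.6553) → (12.2823,48.8190)

[2] `<line>` line segment, #ff8800→cut S858 F1429: (149.4204,86.7607) → (235.0716,191.1766)

[3] `<path>` cubic bezier, #ff8800→cut S858 F1429: (206.0899,17.5400) → (195.3996,35.6651) → (185.9425,60.1812) → (178.0486,86.5095) → (172.0481,110.0710) → (168.2709,126.2868) → (167.0472,130.5780)

[4] `<polygon>` regular polygon, #ff8800→cut S858 F1429: (139.0121,192.4126) → (175.0390,196.6103) → (179.2367,160.5834) → (143.2098,156.3857) → (139.0121,192.4126) (closed)

; LightBurn 1.4.05
; GRBL device profile, absolute coords
G21
G90
G00 X116.8079 Y170.7597
M3 S858
G1 X236.8895 Y146.2107 F1429
G1 X212.9779 Y118.2797
G1 X105.9469 Y210.6553
G1 X12.2823 Y48.8190
M5
G00 X149.4204 Y86.7607
M3 S858
G1 X235.0716 Y191.1766 F1429
M5
G00 X206.0899 Y17.5400
M3 S858
G1 X195.3996 Y35.6651 F1429
G1 X185.9425 Y60.1812
G1 X178.0486 Y86.5095
G1 X172.0481 Y110.0710
G1 X168.2709 Y126.2868
G1 X167.0472 Y130.5780
M5
G00 X139.0121 Y192.4126
M3 S858
G1 X175.0390 Y196.6103 F1429
G1 X179.2367 Y160.5834
G1 X143.2098 Y156.3857
G1 X139.0121 Y192.4126
M5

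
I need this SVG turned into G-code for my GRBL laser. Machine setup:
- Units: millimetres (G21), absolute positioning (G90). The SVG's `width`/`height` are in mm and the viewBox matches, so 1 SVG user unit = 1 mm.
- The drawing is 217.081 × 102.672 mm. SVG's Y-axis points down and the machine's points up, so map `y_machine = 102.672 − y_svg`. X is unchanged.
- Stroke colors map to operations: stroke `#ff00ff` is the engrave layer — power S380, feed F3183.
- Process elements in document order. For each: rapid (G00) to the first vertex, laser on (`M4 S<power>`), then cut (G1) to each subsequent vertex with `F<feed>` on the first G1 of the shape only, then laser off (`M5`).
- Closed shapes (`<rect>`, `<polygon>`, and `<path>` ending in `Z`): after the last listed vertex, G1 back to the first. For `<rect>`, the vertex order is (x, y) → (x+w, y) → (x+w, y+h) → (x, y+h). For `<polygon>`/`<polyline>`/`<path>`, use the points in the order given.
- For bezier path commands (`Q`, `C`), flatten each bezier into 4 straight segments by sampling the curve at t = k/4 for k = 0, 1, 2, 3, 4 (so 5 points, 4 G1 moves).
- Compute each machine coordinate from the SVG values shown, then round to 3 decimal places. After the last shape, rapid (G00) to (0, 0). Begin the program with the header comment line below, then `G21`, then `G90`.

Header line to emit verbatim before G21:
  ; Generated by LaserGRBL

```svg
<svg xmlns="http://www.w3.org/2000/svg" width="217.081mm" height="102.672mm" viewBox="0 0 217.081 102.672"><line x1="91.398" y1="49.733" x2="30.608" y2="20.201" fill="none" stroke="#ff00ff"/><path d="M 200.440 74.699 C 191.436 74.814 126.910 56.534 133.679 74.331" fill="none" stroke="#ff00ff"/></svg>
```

1 u = 1 mm; y_m = 102.672 − y.

[1] `<line>` line segment, #ff00ff→engrave S380 F3183: (91.398,52.939) → (30.608,82.471)

[2] `<path>` cubic bezier, #ff00ff→engrave S380 F3183: (200.440,27.973) → (185.258,30.485) → (161.145,34.788) → (139.989,35.775) → (133.679,28.341)

; Generated by LaserGRBL
G21
G90
G00 X91.398 Y52.939
M4 S380
G1 X30.608 Y82.471 F3183
M5
G00 X200.440 Y27.973
M4 S380
G1 X185.258 Y30.485 F3183
G1 X161.145 Y34.788
G1 X139.989 Y35.775
G1 X133.679 Y28.341
M5
G00 X0.000 Y0.000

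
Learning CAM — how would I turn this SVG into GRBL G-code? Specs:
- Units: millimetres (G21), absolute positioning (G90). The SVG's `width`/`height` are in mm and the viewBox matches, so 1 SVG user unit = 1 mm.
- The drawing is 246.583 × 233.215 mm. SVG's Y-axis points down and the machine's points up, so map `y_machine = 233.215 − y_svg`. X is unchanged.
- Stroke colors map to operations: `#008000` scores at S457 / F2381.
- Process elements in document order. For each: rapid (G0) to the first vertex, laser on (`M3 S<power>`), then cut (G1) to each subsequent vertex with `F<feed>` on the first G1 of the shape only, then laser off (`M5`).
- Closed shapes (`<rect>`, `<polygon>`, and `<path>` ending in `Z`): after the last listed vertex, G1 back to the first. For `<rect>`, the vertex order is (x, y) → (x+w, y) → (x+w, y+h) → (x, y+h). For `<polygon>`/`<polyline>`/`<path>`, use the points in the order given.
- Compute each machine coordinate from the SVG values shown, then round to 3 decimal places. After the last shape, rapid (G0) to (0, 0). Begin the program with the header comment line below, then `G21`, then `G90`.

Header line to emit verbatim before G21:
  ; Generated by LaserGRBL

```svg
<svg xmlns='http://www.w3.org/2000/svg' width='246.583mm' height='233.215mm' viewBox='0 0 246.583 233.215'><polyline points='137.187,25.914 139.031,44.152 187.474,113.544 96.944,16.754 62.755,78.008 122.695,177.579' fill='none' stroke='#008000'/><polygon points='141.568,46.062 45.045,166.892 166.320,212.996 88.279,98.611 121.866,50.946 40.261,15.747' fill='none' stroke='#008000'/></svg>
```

viewBox `0 0 246.583 233.215` with mm width/height → 1 unit = 1 mm. Flip: y_m = 233.215 − y_svg.

**Shape 1** — `<polyline>` open polyline, stroke `#008000` → score (S457, F2381). Machine vertices: (137.187,207.301) → (139.031,189.063) → (187.474,119.671) → (96.944,216.461) → (62.755,155.207) → (122.695,55.636). Open path.

**Shape 2** — `<polygon>` closed polygon, stroke `#008000` → score (S457, F2381). Machine vertices: (141.568,187.153) → (45.045,66.323) → (166.320,20.219) → (88.279,134.604) → (121.866,182.269) → (40.261,217.468) → (141.568,187.153). Closed: final G1 returns to the first vertex.

; Generated by LaserGRBL
G21
G90
G0 X137.187 Y207.301
M3 S457
G1 X139.031 Y189.063 F2381
G1 X187.474 Y119.671
G1 X96.944 Y216.461
G1 X62.755 Y155.207
G1 X122.695 Y55.636
M5
G0 X141.568 Y187.153
M3 S457
G1 X45.045 Y66.323 F2381
G1 X166.320 Y20.219
G1 X88.279 Y134.604
G1 X121.866 Y182.269
G1 X40.261 Y217.468
G1 X141.568 Y187.153
M5
G0 X0.000 Y0.000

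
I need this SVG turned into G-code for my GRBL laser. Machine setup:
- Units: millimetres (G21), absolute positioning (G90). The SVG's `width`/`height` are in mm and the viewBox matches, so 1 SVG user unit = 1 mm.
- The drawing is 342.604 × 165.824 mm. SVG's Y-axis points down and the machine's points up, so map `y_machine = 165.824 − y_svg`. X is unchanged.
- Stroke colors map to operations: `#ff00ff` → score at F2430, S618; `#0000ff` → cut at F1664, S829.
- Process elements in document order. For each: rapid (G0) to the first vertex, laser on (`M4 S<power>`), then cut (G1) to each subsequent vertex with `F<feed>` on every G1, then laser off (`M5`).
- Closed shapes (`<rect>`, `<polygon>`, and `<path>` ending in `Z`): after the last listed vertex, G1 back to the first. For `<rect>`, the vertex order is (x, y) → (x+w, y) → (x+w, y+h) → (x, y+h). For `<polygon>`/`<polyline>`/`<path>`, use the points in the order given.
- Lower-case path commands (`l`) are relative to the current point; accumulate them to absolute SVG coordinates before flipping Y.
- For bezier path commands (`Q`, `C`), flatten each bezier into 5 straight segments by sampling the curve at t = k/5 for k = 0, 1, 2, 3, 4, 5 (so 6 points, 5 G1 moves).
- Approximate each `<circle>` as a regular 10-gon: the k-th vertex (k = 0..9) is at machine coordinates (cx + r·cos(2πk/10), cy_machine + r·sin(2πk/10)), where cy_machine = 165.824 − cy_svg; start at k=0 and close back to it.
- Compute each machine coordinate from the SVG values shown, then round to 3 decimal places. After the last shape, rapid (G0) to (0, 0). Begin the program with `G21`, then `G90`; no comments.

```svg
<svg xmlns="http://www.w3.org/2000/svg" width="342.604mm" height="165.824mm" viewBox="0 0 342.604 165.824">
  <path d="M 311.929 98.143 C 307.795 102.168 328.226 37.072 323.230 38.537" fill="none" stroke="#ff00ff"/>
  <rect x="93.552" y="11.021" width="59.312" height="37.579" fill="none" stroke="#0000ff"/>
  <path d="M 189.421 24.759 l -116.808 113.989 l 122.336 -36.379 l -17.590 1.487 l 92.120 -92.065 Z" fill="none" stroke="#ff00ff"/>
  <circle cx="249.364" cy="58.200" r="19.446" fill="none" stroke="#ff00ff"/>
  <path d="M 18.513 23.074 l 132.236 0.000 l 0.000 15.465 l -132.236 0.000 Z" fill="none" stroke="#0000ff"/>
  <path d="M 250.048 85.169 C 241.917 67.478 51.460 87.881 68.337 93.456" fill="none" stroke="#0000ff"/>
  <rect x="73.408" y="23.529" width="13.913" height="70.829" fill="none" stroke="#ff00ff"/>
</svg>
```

G21
G90
G0 X311.929 Y67.681
M4 S618
G1 X311.996 Y72.475 F2430
G1 X315.560 Y87.345 F2430
G1 X320.220 Y105.779 F2430
G1 X323.576 Y121.264 F2430
G1 X323.230 Y127.287 F2430
M5
G0 X93.552 Y154.803
M4 S829
G1 X152.864 Y154.803 F1664
G1 X152.864 Y117.224 F1664
G1 X93.552 Y117.224 F1664
G1 X93.552 Y154.803 F1664
M5
G0 X189.421 Y141.065
M4 S618
G1 X72.613 Y27.076 F2430
G1 X194.949 Y63.455 F2430
G1 X177.359 Y61.968 F2430
G1 X269.479 Y154.033 F2430
G1 X189.421 Y141.065 F2430
M5
G0 X268.810 Y107.624
M4 S618
G1 X265.096 Y119.054 F2430
G1 X255.373 Y126.118 F2430
G1 X243.355 Y126.118 F2430
G1 X233.632 Y119.054 F2430
G1 X229.918 Y107.624 F2430
G1 X233.632 Y96.194 F2430
G1 X243.355 Y89.130 F2430
G1 X255.373 Y89.130 F2430
G1 X265.096 Y96.194 F2430
G1 X268.810 Y107.624 F2430
M5
G0 X18.513 Y142.750
M4 S829
G1 X150.749 Y142.750 F1664
G1 X150.749 Y127.285 F1664
G1 X18.513 Y127.285 F1664
G1 X18.513 Y142.750 F1664
M5
G0 X250.048 Y80.655
M4 S829
G1 X226.408 Y87.122 F1664
G1 X177.713 Y86.986 F1664
G1 X122.667 Y82.788 F1664
G1 X79.974 Y77.069 F1664
G1 X68.337 Y72.368 F1664
M5
G0 X73.408 Y142.295
M4 S618
G1 X87.321 Y142.295 F2430
G1 X87.321 Y71.466 F2430
G1 X73.408 Y71.466 F2430
G1 X73.408 Y142.295 F2430
M5
G0 X0.000 Y0.000

viewBox `0 0 342.604 165.824` with mm width/height → 1 unit = 1 mm. Flip: y_m = 165.824 − y_svg.

**Shape 1** — `<path>` cubic bezier, stroke `#ff00ff` → score (S618, F2430). Control points (SVG): P0=(311.929,98.143), P1=(307.795,102.168), P2=(328.226,37.072), P3=(323.230,38.537); sampled at t=k/5. Machine vertices: (311.929,67.681) → (311.996,72.475) → (315.560,87.345) → (320.220,105.779) → (323.576,121.264) → (323.230,127.287). Open path.

**Shape 2** — `<rect>` rectangle, stroke `#0000ff` → cut (S829, F1664). Machine vertices: (93.552,154.803) → (152.864,154.803) → (152.864,117.224) → (93.552,117.224) → (93.552,154.803). Closed: final G1 returns to the first vertex.

**Shape 3** — `<path>` closed polygon, stroke `#ff00ff` → score (S618, F2430). Machine vertices: (189.421,141.065) → (72.613,27.076) → (194.949,63.455) → (177.359,61.968) → (269.479,154.033) → (189.421,141.065). Closed: final G1 returns to the first vertex.

**Shape 4** — `<circle>` circle, stroke `#ff00ff` → score (S618, F2430). Machine vertices: (268.810,107.624) → (265.096,119.054) → (255.373,126.118) → (243.355,126.118) → (233.632,119.054) → (229.918,107.624) → (233.632,96.194) → (243.355,89.130) → (255.373,89.130) → (265.096,96.194) → (268.810,107.624). Closed: final G1 returns to the first vertex.

**Shape 5** — `<path>` rectangle, stroke `#0000ff` → cut (S829, F1664). Machine vertices: (18.513,142.750) → (150.749,142.750) → (150.749,127.285) → (18.513,127.285) → (18.513,142.750). Closed: final G1 returns to the first vertex.

**Shape 6** — `<path>` cubic bezier, stroke `#0000ff` → cut (S829, F1664). Control points (SVG): P0=(250.048,85.169), P1=(241.917,67.478), P2=(51.460,87.881), P3=(68.337,93.456); sampled at t=k/5. Machine vertices: (250.048,80.655) → (226.408,87.122) → (177.713,86.986) → (122.667,82.788) → (79.974,77.069) → (68.337,72.368). Open path.

**Shape 7** — `<rect>` rectangle, stroke `#ff00ff` → score (S618, F2430). Machine vertices: (73.408,142.295) → (87.321,142.295) → (87.321,71.466) → (73.408,71.466) → (73.408,142.295). Closed: final G1 returns to the first vertex.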